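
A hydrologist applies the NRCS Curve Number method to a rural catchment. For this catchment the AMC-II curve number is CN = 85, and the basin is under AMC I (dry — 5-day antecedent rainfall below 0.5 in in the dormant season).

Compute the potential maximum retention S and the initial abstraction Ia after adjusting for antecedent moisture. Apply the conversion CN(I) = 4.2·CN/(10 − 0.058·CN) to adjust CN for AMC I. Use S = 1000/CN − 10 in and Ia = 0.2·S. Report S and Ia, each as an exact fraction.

Dry (AMC I): CN(I) = 4.2·85/(10 − 0.058·85) = 357/(507/100) = 11900/169 ≈ 70.414
S = 1000/(11900/169) − 10 = 500/119 in ≈ 4.202 in
Ia = 0.2S: 0.2·4.202 = 0.840 in (exactly 100/119)

S = 500/119 in ≈ 4.202 in; Ia = 100/119 in ≈ 0.840 in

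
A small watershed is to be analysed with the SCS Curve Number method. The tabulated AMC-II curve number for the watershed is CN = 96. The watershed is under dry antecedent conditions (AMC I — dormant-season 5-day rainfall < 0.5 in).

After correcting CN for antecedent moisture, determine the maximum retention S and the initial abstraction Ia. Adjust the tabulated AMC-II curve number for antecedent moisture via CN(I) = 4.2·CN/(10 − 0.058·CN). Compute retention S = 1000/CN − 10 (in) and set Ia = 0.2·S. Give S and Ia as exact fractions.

Dry (AMC I): CN(I) = 4.2·96/(10 − 0.058·96) = (2016/5)/(554/125) = 25200/277 ≈ 90.975
Retention S: 1000/CN − 10 with CN=90.975 → S = 125/126 ≈ 0.992 in
Ia = 0.2S: 0.2·0.992 = 0.198 in (exactly 25/126)

S = 125/126 in ≈ 0.992 in; Ia = 25/126 in ≈ 0.198 in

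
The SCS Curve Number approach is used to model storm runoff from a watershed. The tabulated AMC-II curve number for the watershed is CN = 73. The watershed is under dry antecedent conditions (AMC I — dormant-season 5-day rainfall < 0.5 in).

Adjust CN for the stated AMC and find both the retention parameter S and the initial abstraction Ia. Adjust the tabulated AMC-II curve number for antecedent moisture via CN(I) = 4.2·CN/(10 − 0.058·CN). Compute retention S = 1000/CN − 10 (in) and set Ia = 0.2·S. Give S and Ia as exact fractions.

S = 4500/511 in ≈ 8.806 in; Ia = 900/511 in ≈ 1.761 in

Dry (AMC I): CN(I) = 4.2·73/(10 − 0.058·73) = (1533/5)/(2883/500) = 51100/961 ≈ 53.174
S = 1000/(51100/961) − 10 = 4500/511 in ≈ 8.806 in
Ia = 0.2·(4500/511) = 900/511 in ≈ 1.761 in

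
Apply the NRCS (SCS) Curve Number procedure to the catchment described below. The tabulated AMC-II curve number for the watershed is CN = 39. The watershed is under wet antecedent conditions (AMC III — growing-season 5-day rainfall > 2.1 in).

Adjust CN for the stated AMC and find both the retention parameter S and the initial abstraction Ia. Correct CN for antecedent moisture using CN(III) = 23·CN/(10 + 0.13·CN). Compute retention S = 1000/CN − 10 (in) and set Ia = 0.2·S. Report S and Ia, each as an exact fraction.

S = 6100/897 in ≈ 6.800 in; Ia = 1220/897 in ≈ 1.360 in

CN(III) from CN(II)=39: (23·39)/(10 + 0.13·39) = 89700/1507 ≈ 59.522
Max retention: S = 1000/(89700/1507) − 10 = 6100/897 in (≈ 6.800 in)
Ia = 0.2S: 0.2·6.800 = 1.360 in (exactly 1220/897)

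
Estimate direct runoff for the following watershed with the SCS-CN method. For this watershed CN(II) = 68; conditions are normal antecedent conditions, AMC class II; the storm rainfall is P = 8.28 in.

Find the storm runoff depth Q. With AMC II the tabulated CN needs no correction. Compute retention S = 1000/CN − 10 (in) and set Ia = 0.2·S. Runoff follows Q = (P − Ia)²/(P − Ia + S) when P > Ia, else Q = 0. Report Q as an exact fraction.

Q = 9728161/2175575 in ≈ 4.472 in

Average conditions: CN = 68 (no AMC adjustment).
S = 1000/68 − 10 = 80/17 in ≈ 4.706 in
Ia = 0.2S: 0.2·4.706 = 0.941 in (exactly 16/17)
P − Ia = 8.280 − 0.941 = 3119/425 ≈ 7.339 in (> 0, runoff occurs)
Runoff Q = (P−Ia)²/(P−Ia+S) = (7.339)²/(7.339+4.706) = 9728161/2175575 ≈ 4.472 in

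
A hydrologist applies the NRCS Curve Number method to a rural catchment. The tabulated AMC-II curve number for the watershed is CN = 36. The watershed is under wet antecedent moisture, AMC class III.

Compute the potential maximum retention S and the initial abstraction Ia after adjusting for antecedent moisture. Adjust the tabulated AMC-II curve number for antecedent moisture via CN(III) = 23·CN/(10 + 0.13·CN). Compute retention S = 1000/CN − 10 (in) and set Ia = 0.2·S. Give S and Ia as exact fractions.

S = 1600/207 in ≈ 7.729 in; Ia = 320/207 in ≈ 1.546 in

CN(III) from CN(II)=36: (23·36)/(10 + 0.13·36) = 20700/367 ≈ 56.403
Max retention: S = 1000/(20700/367) − 10 = 1600/207 in (≈ 7.729 in)
Ia = 0.2S: 0.2·7.729 = 1.546 in (exactly 320/207)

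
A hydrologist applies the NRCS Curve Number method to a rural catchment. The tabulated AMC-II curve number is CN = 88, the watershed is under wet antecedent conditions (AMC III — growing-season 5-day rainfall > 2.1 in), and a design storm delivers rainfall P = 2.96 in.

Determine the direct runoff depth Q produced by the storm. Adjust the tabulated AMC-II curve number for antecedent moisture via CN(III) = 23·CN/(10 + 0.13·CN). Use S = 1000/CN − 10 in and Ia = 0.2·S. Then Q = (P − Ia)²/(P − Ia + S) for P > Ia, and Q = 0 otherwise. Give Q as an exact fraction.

Wet (AMC III): CN(III) = 23·88/(10 + 0.13·88) = 2024/(536/25) = 6325/67 ≈ 94.403
Retention S: 1000/CN − 10 with CN=94.403 → S = 150/253 ≈ 0.593 in
Ia = 0.2·(150/253) = 30/253 in ≈ 0.119 in
P − Ia = 2.960 − 0.119 = 17972/6325 ≈ 2.841 in (> 0, runoff occurs)
Q = (17972/6325)²/((17972/6325) + 150/253) = (322992784/40005625)/(21722/6325) = 161496392/68695825 in ≈ 2.351 in

Q = 161496392/68695825 in ≈ 2.351 in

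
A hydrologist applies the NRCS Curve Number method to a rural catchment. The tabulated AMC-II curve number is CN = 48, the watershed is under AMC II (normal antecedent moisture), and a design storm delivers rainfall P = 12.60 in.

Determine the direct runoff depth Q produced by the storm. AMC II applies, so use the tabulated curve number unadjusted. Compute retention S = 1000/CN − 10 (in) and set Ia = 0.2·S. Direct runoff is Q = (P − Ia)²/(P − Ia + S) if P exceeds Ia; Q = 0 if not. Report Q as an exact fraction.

AMC II — tabulated CN = 48 applies directly.
S = 1000/48 − 10 = 65/6 in ≈ 10.833 in
Ia = 0.2·(65/6) = 13/6 in ≈ 2.167 in
Excess rainfall: 12.600 − 2.167 = 10.433 in; P > Ia so Q > 0
Q: (313/30)² ÷ (319/15) = 97969/19140 in (≈ 5.119 in)

Q = 97969/19140 in ≈ 5.119 in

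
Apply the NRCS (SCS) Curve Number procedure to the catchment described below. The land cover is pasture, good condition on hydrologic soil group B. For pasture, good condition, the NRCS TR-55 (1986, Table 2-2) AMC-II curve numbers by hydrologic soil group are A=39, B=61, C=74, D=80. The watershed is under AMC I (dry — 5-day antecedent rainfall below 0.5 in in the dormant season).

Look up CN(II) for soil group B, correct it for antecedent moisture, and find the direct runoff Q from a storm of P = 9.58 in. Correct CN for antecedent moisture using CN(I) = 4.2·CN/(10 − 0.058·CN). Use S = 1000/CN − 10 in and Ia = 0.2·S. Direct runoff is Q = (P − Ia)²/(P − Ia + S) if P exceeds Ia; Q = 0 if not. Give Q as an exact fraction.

NRCS table: pasture, good condition, soil group B → CN(II) = 61
Dry (AMC I): CN(I) = 4.2·61/(10 − 0.058·61) = (1281/5)/(3231/500) = 42700/1077 ≈ 39.647
S = 1000/(42700/1077) − 10 = 6500/427 in ≈ 15.222 in
Initial abstraction Ia = S/5 = (6500/427)/5 = 1300/427 ≈ 3.044 in
P − Ia = 9.580 − 3.044 = 139533/21350 ≈ 6.536 in (> 0, runoff occurs)
Q: (139533/21350)² ÷ (464533/21350) = 19469458089/9917779550 in (≈ 1.963 in)

Q = 19469458089/9917779550 in ≈ 1.963 in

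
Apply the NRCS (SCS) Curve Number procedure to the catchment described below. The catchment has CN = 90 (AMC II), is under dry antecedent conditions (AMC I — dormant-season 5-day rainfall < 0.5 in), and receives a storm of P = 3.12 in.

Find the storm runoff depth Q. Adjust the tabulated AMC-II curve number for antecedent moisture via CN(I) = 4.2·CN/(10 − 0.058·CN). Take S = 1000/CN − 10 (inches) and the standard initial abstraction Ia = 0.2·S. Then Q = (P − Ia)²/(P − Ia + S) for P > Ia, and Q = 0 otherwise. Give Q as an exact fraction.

Q = 74933282/58452975 in ≈ 1.282 in

Adjust CN=90 to AMC I: 4.2·90/(10 − 0.058·90) → 378 ÷ (239/50) = 18900/239 ≈ 79.079
Max retention: S = 1000/(18900/239) − 10 = 500/189 in (≈ 2.646 in)
Ia = 0.2·(500/189) = 100/189 in ≈ 0.529 in
Since P=3.120 > Ia=0.529: effective rainfall P−Ia = 12242/4725 in
Q = (12242/4725)²/((12242/4725) + 500/189) = (149866564/22325625)/(24742/4725) = 74933282/58452975 in ≈ 1.282 in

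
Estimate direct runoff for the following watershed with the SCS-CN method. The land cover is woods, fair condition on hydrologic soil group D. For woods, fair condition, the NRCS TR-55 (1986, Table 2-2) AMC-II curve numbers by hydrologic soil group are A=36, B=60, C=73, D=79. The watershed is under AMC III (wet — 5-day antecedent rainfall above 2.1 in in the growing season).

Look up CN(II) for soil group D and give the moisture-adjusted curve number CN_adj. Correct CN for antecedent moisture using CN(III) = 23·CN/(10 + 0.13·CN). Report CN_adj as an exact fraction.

NRCS table: woods, fair condition, soil group D → CN(II) = 79
Wet (AMC III): CN(III) = 23·79/(10 + 0.13·79) = 1817/(2027/100) = 181700/2027 ≈ 89.640

CN_adj = 181700/2027 ≈ 89.640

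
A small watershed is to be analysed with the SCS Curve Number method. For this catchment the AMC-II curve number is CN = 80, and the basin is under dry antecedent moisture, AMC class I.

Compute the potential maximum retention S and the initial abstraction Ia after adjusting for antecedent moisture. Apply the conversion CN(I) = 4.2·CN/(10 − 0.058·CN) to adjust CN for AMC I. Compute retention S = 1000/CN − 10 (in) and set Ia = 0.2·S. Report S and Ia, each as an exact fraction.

Dry (AMC I): CN(I) = 4.2·80/(10 − 0.058·80) = 336/(134/25) = 4200/67 ≈ 62.687
Retention S: 1000/CN − 10 with CN=62.687 → S = 125/21 ≈ 5.952 in
Initial abstraction Ia = S/5 = (125/21)/5 = 25/21 ≈ 1.190 in

S = 125/21 in ≈ 5.952 in; Ia = 25/21 in ≈ 1.190 in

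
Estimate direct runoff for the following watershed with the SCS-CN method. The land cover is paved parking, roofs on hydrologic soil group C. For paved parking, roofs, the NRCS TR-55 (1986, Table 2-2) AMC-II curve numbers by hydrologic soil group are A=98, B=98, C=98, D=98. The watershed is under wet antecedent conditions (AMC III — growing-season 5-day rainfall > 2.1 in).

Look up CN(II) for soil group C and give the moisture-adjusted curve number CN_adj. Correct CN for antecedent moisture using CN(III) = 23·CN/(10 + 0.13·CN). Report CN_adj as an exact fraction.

NRCS table: paved parking, roofs, soil group C → CN(II) = 98
Wet (AMC III): CN(III) = 23·98/(10 + 0.13·98) = 2254/(1137/50) = 112700/1137 ≈ 99.120

CN_adj = 112700/1137 ≈ 99.120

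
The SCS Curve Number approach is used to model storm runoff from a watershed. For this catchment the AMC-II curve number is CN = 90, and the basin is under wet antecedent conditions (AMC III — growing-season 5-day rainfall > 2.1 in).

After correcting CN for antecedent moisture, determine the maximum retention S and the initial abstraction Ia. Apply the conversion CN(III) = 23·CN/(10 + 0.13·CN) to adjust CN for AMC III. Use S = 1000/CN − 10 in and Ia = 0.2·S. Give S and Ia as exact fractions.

S = 100/207 in ≈ 0.483 in; Ia = 20/207 in ≈ 0.097 in

Adjust CN=90 to AMC III: 23·90/(10 + 0.13·90) → 2070 ÷ (217/10) = 20700/217 ≈ 95.392
Retention S: 1000/CN − 10 with CN=95.392 → S = 100/207 ≈ 0.483 in
Initial abstraction Ia = S/5 = (100/207)/5 = 20/207 ≈ 0.097 in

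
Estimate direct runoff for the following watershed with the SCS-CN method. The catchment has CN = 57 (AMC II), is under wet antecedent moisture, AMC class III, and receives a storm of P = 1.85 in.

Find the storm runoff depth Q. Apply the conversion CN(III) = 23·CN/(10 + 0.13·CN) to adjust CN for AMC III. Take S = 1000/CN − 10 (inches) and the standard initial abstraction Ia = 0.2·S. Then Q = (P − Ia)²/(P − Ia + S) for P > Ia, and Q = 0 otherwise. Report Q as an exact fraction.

Q = 980128249/3075789540 in ≈ 0.319 in

Wet (AMC III): CN(III) = 23·57/(10 + 0.13·57) = 1311/(1741/100) = 131100/1741 ≈ 75.302
Max retention: S = 1000/(131100/1741) − 10 = 4300/1311 in (≈ 3.280 in)
Ia = 0.2S: 0.2·3.280 = 0.656 in (exactly 860/1311)
P − Ia = 1.850 − 0.656 = 31307/26220 ≈ 1.194 in (> 0, runoff occurs)
Q: (31307/26220)² ÷ (117307/26220) = 980128249/3075789540 in (≈ 0.319 in)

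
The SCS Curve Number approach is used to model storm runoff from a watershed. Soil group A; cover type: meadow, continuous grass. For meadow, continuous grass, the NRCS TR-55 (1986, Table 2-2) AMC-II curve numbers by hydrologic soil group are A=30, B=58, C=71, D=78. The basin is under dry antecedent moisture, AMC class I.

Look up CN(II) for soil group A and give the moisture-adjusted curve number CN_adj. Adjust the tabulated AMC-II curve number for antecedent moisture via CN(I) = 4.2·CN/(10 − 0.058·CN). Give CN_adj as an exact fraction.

CN_adj = 900/59 ≈ 15.254

NRCS table: meadow, continuous grass, soil group A → CN(II) = 30
Adjust CN=30 to AMC I: 4.2·30/(10 − 0.058·30) → 126 ÷ (413/50) = 900/59 ≈ 15.254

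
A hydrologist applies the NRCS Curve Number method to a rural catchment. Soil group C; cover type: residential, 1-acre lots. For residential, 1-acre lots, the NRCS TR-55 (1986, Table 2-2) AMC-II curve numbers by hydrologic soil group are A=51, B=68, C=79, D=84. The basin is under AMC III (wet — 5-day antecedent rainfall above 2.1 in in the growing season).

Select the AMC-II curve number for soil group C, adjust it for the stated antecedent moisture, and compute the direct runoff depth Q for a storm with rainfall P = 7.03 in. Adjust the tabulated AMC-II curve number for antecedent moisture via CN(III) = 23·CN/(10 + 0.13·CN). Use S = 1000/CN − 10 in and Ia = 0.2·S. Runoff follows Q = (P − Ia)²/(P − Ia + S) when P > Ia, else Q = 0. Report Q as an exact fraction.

NRCS table: residential, 1-acre lots, soil group C → CN(II) = 79
Adjust CN=79 to AMC III: 23·79/(10 + 0.13·79) → 1817 ÷ (2027/100) = 181700/2027 ≈ 89.640
Max retention: S = 1000/(181700/2027) − 10 = 2100/1817 in (≈ 1.156 in)
Initial abstraction Ia = S/5 = (2100/1817)/5 = 420/1817 ≈ 0.231 in
Excess rainfall: 7.030 − 0.231 = 6.799 in; P > Ia so Q > 0
Q = (1235351/181700)²/((1235351/181700) + 2100/1817) = (1526092093201/33014890000)/(1445351/181700) = 1526092093201/262620276700 in ≈ 5.811 in

Q = 1526092093201/262620276700 in ≈ 5.811 in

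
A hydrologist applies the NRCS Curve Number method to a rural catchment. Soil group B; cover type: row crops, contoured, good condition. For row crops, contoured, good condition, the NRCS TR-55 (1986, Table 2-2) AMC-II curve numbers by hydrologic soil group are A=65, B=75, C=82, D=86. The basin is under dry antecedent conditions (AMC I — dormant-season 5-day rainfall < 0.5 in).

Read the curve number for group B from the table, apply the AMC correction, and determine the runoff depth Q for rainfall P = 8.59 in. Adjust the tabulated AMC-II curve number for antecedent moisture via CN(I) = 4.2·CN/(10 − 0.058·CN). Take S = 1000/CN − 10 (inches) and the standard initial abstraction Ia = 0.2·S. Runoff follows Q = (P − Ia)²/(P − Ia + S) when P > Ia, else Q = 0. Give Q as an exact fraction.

Q = 1946309689/592937100 in ≈ 3.282 in

NRCS table: row crops, contoured, good condition, soil group B → CN(II) = 75
CN(I) from CN(II)=75: (4.2·75)/(10 − 0.058·75) = 6300/113 ≈ 55.752
S = 1000/(6300/113) − 10 = 500/63 in ≈ 7.937 in
Ia = 0.2S: 0.2·7.937 = 1.587 in (exactly 100/63)
Excess rainfall: 8.590 − 1.587 = 7.003 in; P > Ia so Q > 0
Q: (44117/6300)² ÷ (94117/6300) = 1946309689/592937100 in (≈ 3.282 in)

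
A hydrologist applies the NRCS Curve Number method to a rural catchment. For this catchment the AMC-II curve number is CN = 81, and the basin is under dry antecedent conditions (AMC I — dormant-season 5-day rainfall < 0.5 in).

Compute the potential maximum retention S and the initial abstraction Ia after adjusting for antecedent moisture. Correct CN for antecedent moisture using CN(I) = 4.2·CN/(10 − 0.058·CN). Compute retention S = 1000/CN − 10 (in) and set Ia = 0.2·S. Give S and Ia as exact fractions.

Adjust CN=81 to AMC I: 4.2·81/(10 − 0.058·81) → (1701/5) ÷ (2651/500) = 170100/2651 ≈ 64.164
S = 1000/(170100/2651) − 10 = 9500/1701 in ≈ 5.585 in
Ia = 0.2S: 0.2·5.585 = 1.117 in (exactly 1900/1701)

S = 9500/1701 in ≈ 5.585 in; Ia = 1900/1701 in ≈ 1.117 in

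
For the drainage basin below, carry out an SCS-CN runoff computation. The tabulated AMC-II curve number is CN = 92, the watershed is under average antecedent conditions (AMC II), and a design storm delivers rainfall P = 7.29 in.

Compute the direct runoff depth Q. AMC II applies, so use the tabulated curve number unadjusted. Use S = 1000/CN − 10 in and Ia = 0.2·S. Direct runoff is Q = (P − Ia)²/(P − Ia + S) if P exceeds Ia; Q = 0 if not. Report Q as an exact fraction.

CN(II) = 92; AMC II needs no correction.
Retention S: 1000/CN − 10 with CN=92.000 → S = 20/23 ≈ 0.870 in
Initial abstraction Ia = S/5 = (20/23)/5 = 4/23 ≈ 0.174 in
Excess rainfall: 7.290 − 0.174 = 7.116 in; P > Ia so Q > 0
Q: (16367/2300)² ÷ (18367/2300) = 267878689/42244100 in (≈ 6.341 in)

Q = 267878689/42244100 in ≈ 6.341 in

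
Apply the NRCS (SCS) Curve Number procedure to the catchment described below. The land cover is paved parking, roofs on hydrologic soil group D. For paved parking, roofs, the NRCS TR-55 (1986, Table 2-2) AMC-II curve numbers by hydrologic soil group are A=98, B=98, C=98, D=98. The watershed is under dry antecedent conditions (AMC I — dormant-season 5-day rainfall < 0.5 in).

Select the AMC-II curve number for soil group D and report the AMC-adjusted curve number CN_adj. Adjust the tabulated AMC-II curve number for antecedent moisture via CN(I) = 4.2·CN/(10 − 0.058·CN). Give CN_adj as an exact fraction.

NRCS table: paved parking, roofs, soil group D → CN(II) = 98
Dry (AMC I): CN(I) = 4.2·98/(10 − 0.058·98) = (2058/5)/(1079/250) = 102900/1079 ≈ 95.366

CN_adj = 102900/1079 ≈ 95.366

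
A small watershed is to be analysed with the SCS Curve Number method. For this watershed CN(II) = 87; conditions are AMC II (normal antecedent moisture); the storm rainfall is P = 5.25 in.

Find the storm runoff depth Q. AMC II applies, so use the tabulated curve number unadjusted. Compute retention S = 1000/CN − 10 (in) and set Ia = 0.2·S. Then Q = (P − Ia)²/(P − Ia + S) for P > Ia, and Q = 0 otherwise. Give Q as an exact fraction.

Q = 2968729/780564 in ≈ 3.803 in

AMC II — tabulated CN = 87 applies directly.
Retention S: 1000/CN − 10 with CN=87.000 → S = 130/87 ≈ 1.494 in
Initial abstraction Ia = S/5 = (130/87)/5 = 26/87 ≈ 0.299 in
P − Ia = 5.250 − 0.299 = 1723/348 ≈ 4.951 in (> 0, runoff occurs)
Runoff Q = (P−Ia)²/(P−Ia+S) = (4.951)²/(4.951+1.494) = 2968729/780564 ≈ 3.803 in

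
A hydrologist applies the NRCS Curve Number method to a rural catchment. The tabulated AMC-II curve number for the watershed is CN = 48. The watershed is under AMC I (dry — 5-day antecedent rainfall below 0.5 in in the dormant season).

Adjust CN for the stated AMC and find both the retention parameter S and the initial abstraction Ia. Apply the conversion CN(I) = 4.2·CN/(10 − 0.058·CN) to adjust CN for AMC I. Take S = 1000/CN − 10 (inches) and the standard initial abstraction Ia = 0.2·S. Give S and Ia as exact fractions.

Dry (AMC I): CN(I) = 4.2·48/(10 − 0.058·48) = (1008/5)/(902/125) = 12600/451 ≈ 27.938
S = 1000/(12600/451) − 10 = 1625/63 in ≈ 25.794 in
Ia = 0.2S: 0.2·25.794 = 5.159 in (exactly 325/63)

S = 1625/63 in ≈ 25.794 in; Ia = 325/63 in ≈ 5.159 in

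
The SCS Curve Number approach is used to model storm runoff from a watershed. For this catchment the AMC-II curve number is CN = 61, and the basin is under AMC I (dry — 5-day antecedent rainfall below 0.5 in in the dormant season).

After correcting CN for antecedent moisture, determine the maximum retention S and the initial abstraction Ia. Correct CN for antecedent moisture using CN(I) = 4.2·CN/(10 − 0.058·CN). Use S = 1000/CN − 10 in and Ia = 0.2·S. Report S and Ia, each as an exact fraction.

S = 6500/427 in ≈ 15.222 in; Ia = 1300/427 in ≈ 3.044 in

Dry (AMC I): CN(I) = 4.2·61/(10 − 0.058·61) = (1281/5)/(3231/500) = 42700/1077 ≈ 39.647
S = 1000/(42700/1077) − 10 = 6500/427 in ≈ 15.222 in
Initial abstraction Ia = S/5 = (6500/427)/5 = 1300/427 ≈ 3.044 in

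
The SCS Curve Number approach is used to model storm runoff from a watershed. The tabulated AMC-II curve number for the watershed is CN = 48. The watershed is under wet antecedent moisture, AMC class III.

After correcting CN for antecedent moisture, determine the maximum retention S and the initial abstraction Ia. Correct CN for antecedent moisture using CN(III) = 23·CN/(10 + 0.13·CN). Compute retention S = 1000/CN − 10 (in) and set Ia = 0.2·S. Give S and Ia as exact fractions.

CN(III) from CN(II)=48: (23·48)/(10 + 0.13·48) = 13800/203 ≈ 67.980
Retention S: 1000/CN − 10 with CN=67.980 → S = 325/69 ≈ 4.710 in
Initial abstraction Ia = S/5 = (325/69)/5 = 65/69 ≈ 0.942 in

S = 325/69 in ≈ 4.710 in; Ia = 65/69 in ≈ 0.942 in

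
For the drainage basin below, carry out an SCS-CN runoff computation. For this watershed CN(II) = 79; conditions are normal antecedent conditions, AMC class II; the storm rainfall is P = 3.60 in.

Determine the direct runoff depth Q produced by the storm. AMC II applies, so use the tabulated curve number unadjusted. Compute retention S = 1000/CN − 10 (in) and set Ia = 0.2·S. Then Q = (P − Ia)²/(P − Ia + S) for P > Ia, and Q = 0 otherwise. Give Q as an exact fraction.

Q = 244824/148915 in ≈ 1.644 in

Average conditions: CN = 79 (no AMC adjustment).
Max retention: S = 1000/79 − 10 = 210/79 in (≈ 2.658 in)
Ia = 0.2S: 0.2·2.658 = 0.532 in (exactly 42/79)
Since P=3.600 > Ia=0.532: effective rainfall P−Ia = 1212/395 in
Runoff Q = (P−Ia)²/(P−Ia+S) = (3.068)²/(3.068+2.658) = 244824/148915 ≈ 1.644 in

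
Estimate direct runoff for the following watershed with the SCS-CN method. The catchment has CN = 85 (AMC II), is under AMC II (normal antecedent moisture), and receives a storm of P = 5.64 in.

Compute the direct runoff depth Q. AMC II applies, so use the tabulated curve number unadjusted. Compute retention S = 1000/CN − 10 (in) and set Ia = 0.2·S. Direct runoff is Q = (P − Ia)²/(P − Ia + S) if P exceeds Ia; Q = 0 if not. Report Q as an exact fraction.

Q = 561001/141525 in ≈ 3.964 in

AMC II — tabulated CN = 85 applies directly.
S = 1000/85 − 10 = 30/17 in ≈ 1.765 in
Initial abstraction Ia = S/5 = (30/17)/5 = 6/17 ≈ 0.353 in
P − Ia = 5.640 − 0.353 = 2247/425 ≈ 5.287 in (> 0, runoff occurs)
Runoff Q = (P−Ia)²/(P−Ia+S) = (5.287)²/(5.287+1.765) = 561001/141525 ≈ 3.964 in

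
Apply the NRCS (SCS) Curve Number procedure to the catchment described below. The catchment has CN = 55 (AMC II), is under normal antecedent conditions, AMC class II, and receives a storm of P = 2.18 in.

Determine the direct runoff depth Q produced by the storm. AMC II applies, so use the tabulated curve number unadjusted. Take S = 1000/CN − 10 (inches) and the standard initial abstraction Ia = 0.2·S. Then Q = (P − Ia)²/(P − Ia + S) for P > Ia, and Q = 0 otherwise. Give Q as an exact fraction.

Average conditions: CN = 55 (no AMC adjustment).
Retention S: 1000/CN − 10 with CN=55.000 → S = 90/11 ≈ 8.182 in
Ia = 0.2·(90/11) = 18/11 in ≈ 1.636 in
P − Ia = 2.180 − 1.636 = 299/550 ≈ 0.544 in (> 0, runoff occurs)
Q = (299/550)²/((299/550) + 90/11) = (89401/302500)/(4799/550) = 89401/2639450 in ≈ 0.034 in

Q = 89401/2639450 in ≈ 0.034 in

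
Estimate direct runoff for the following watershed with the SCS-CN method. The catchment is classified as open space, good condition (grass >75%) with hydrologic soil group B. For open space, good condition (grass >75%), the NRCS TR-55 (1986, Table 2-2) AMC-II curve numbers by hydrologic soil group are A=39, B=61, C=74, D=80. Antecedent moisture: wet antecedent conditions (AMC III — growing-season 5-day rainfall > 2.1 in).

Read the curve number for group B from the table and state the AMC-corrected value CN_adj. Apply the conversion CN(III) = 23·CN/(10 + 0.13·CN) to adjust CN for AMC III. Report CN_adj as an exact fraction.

CN_adj = 140300/1793 ≈ 78.249

NRCS table: open space, good condition (grass >75%), soil group B → CN(II) = 61
CN(III) from CN(II)=61: (23·61)/(10 + 0.13·61) = 140300/1793 ≈ 78.249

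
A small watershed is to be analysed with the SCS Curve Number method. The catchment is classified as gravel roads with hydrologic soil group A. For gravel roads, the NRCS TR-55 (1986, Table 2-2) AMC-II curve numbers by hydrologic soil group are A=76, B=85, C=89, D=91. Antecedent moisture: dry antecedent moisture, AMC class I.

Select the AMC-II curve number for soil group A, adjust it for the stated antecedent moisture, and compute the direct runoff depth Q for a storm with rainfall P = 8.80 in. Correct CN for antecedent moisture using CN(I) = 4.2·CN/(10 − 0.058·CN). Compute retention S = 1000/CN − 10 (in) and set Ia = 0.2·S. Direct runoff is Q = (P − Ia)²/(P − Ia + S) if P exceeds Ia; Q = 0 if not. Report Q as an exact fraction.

Q = 5885476/1637895 in ≈ 3.593 in

NRCS table: gravel roads, soil group A → CN(II) = 76
Dry (AMC I): CN(I) = 4.2·76/(10 − 0.058·76) = (1596/5)/(699/125) = 13300/233 ≈ 57.082
Retention S: 1000/CN − 10 with CN=57.082 → S = 1000/133 ≈ 7.519 in
Ia = 0.2S: 0.2·7.519 = 1.504 in (exactly 200/133)
Since P=8.800 > Ia=1.504: effective rainfall P−Ia = 4852/665 in
Runoff Q = (P−Ia)²/(P−Ia+S) = (7.296)²/(7.296+7.519) = 5885476/1637895 ≈ 3.593 in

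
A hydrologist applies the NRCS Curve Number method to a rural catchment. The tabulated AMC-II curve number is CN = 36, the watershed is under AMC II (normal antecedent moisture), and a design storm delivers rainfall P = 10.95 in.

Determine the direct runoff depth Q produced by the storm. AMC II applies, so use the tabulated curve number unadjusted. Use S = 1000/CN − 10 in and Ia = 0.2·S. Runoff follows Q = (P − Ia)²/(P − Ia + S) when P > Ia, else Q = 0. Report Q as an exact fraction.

AMC II — tabulated CN = 36 applies directly.
Retention S: 1000/CN − 10 with CN=36.000 → S = 160/9 ≈ 17.778 in
Ia = 0.2·(160/9) = 32/9 in ≈ 3.556 in
Since P=10.950 > Ia=3.556: effective rainfall P−Ia = 1331/180 in
Q = (1331/180)²/((1331/180) + 160/9) = (1771561/32400)/(4531/180) = 1771561/815580 in ≈ 2.172 in

Q = 1771561/815580 in ≈ 2.172 in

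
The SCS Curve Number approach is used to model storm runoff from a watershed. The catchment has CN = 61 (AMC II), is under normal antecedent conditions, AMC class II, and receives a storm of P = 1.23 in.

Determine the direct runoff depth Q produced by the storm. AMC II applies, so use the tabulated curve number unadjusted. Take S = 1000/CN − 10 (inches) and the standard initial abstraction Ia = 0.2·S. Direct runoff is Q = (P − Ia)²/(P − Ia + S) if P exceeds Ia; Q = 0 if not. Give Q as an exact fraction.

Average conditions: CN = 61 (no AMC adjustment).
S = 1000/61 − 10 = 390/61 in ≈ 6.393 in
Ia = 0.2S: 0.2·6.393 = 1.279 in (exactly 78/61)
P = 1.230 ≤ Ia = 1.279 in: entire storm abstracted, Q = 0.

Q = 0 in ≈ 0.000 in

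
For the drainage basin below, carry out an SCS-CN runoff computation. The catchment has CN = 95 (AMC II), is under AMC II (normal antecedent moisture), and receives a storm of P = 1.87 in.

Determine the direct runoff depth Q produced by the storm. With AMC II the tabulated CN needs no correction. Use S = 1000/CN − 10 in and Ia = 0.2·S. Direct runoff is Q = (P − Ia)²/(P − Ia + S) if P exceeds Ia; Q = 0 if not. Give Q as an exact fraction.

Q = 11242609/8270700 in ≈ 1.359 in

AMC II — tabulated CN = 95 applies directly.
S = 1000/95 − 10 = 10/19 in ≈ 0.526 in
Ia = 0.2S: 0.2·0.526 = 0.105 in (exactly 2/19)
Since P=1.870 > Ia=0.105: effective rainfall P−Ia = 3353/1900 in
Q = (3353/1900)²/((3353/1900) + 10/19) = (11242609/3610000)/(4353/1900) = 11242609/8270700 in ≈ 1.359 in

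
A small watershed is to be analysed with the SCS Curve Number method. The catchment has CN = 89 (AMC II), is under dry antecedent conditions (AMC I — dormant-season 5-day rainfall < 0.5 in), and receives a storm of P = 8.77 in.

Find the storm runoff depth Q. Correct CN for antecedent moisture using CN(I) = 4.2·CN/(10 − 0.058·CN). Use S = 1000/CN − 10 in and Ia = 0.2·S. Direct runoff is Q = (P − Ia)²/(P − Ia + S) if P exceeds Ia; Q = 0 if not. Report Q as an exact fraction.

Q = 2338186566769/388586219700 in ≈ 6.017 in

Adjust CN=89 to AMC I: 4.2·89/(10 − 0.058·89) → (1869/5) ÷ (2419/500) = 186900/2419 ≈ 77.263
S = 1000/(186900/2419) − 10 = 5500/1869 in ≈ 2.943 in
Initial abstraction Ia = S/5 = (5500/1869)/5 = 1100/1869 ≈ 0.589 in
Since P=8.770 > Ia=0.589: effective rainfall P−Ia = 1529113/186900 in
Q: (1529113/186900)² ÷ (2079113/186900) = 2338186566769/388586219700 in (≈ 6.017 in)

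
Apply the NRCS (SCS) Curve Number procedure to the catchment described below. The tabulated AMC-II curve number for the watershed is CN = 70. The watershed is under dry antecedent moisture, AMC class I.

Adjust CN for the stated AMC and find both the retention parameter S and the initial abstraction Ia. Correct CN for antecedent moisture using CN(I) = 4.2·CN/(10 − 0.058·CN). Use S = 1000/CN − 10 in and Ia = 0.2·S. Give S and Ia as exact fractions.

CN(I) from CN(II)=70: (4.2·70)/(10 − 0.058·70) = 4900/99 ≈ 49.495
Max retention: S = 1000/(4900/99) − 10 = 500/49 in (≈ 10.204 in)
Initial abstraction Ia = S/5 = (500/49)/5 = 100/49 ≈ 2.041 in

S = 500/49 in ≈ 10.204 in; Ia = 100/49 in ≈ 2.041 in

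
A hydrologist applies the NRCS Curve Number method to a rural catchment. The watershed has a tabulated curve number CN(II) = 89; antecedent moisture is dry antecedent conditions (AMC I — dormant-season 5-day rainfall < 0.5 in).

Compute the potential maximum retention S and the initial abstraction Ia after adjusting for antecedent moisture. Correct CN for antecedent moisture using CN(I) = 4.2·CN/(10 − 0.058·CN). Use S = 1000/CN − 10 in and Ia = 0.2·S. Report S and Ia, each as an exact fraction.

Dry (AMC I): CN(I) = 4.2·89/(10 − 0.058·89) = (1869/5)/(2419/500) = 186900/2419 ≈ 77.263
Max retention: S = 1000/(186900/2419) − 10 = 5500/1869 in (≈ 2.943 in)
Initial abstraction Ia = S/5 = (5500/1869)/5 = 1100/1869 ≈ 0.589 in

S = 5500/1869 in ≈ 2.943 in; Ia = 1100/1869 in ≈ 0.589 in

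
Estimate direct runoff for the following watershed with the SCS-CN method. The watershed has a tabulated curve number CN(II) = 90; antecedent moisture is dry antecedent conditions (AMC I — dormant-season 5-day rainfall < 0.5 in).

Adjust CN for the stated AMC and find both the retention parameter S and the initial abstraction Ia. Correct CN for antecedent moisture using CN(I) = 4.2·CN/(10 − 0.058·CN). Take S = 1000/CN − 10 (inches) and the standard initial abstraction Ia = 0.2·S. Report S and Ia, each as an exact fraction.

Adjust CN=90 to AMC I: 4.2·90/(10 − 0.058·90) → 378 ÷ (239/50) = 18900/239 ≈ 79.079
Retention S: 1000/CN − 10 with CN=79.079 → S = 500/189 ≈ 2.646 in
Ia = 0.2·(500/189) = 100/189 in ≈ 0.529 in

S = 500/189 in ≈ 2.646 in; Ia = 100/189 in ≈ 0.529 in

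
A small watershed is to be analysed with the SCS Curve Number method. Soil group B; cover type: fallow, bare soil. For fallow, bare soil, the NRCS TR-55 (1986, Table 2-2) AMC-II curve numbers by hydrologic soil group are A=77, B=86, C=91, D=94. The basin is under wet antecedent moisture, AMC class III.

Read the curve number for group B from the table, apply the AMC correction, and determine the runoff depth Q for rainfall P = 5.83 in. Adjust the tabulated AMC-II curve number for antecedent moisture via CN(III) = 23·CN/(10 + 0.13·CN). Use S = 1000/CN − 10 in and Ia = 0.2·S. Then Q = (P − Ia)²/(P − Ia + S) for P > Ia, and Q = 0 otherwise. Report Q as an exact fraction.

Q = 316504132569/62562854300 in ≈ 5.059 in

NRCS table: fallow, bare soil, soil group B → CN(II) = 86
Adjust CN=86 to AMC III: 23·86/(10 + 0.13·86) → 1978 ÷ (1059/50) = 98900/1059 ≈ 93.390
Max retention: S = 1000/(98900/1059) − 10 = 700/989 in (≈ 0.708 in)
Initial abstraction Ia = S/5 = (700/989)/5 = 140/989 ≈ 0.142 in
P − Ia = 5.830 − 0.142 = 562587/98900 ≈ 5.688 in (> 0, runoff occurs)
Q = (562587/98900)²/((562587/98900) + 700/989) = (316504132569/9781210000)/(632587/98900) = 316504132569/62562854300 in ≈ 5.059 in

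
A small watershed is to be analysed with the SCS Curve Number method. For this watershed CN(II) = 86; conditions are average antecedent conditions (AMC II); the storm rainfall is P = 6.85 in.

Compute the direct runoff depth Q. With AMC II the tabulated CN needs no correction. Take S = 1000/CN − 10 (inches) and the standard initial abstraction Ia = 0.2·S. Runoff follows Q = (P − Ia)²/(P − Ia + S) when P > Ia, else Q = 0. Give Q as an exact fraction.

Q = 31483321/6029460 in ≈ 5.222 in

Average conditions: CN = 86 (no AMC adjustment).
Max retention: S = 1000/86 − 10 = 70/43 in (≈ 1.628 in)
Initial abstraction Ia = S/5 = (70/43)/5 = 14/43 ≈ 0.326 in
P − Ia = 6.850 − 0.326 = 5611/860 ≈ 6.524 in (> 0, runoff occurs)
Q = (5611/860)²/((5611/860) + 70/43) = (31483321/739600)/(7011/860) = 31483321/6029460 in ≈ 5.222 in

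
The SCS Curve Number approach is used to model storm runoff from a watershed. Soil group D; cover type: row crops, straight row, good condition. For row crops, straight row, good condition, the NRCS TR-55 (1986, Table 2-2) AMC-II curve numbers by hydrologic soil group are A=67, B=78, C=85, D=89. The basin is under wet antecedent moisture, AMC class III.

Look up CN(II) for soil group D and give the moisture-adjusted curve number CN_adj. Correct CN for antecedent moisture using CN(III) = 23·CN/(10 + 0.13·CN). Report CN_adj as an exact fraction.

CN_adj = 204700/2157 ≈ 94.900

NRCS table: row crops, straight row, good condition, soil group D → CN(II) = 89
Wet (AMC III): CN(III) = 23·89/(10 + 0.13·89) = 2047/(2157/100) = 204700/2157 ≈ 94.900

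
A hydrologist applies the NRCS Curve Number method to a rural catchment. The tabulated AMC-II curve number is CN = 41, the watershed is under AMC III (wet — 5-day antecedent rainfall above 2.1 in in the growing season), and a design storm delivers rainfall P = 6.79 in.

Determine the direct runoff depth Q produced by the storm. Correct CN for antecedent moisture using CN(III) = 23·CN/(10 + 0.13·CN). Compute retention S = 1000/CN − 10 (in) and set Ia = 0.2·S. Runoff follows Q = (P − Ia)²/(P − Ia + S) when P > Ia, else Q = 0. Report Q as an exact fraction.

Adjust CN=41 to AMC III: 23·41/(10 + 0.13·41) → 943 ÷ (1533/100) = 94300/1533 ≈ 61.513
Max retention: S = 1000/(94300/1533) − 10 = 5900/943 in (≈ 6.257 in)
Ia = 0.2S: 0.2·6.257 = 1.251 in (exactly 1180/943)
P − Ia = 6.790 − 1.251 = 522297/94300 ≈ 5.539 in (> 0, runoff occurs)
Q = (522297/94300)²/((522297/94300) + 5900/943) = (272794156209/8892490000)/(1112297/94300) = 272794156209/104889607100 in ≈ 2.601 in

Q = 272794156209/104889607100 in ≈ 2.601 in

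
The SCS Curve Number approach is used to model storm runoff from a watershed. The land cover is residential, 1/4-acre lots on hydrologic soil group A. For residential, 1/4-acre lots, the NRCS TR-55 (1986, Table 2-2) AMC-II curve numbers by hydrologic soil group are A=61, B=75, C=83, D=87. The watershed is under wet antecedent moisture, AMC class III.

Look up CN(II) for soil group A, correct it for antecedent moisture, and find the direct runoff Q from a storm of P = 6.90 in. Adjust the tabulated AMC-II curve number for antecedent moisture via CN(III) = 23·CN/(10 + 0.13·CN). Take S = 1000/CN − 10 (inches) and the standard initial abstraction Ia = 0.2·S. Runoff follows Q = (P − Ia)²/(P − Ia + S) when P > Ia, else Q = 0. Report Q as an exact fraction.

Q = 880249561/199548690 in ≈ 4.411 in

NRCS table: residential, 1/4-acre lots, soil group A → CN(II) = 61
Adjust CN=61 to AMC III: 23·61/(10 + 0.13·61) → 1403 ÷ (1793/100) = 140300/1793 ≈ 78.249
S = 1000/(140300/1793) − 10 = 3900/1403 in ≈ 2.780 in
Initial abstraction Ia = S/5 = (3900/1403)/5 = 780/1403 ≈ 0.556 in
Excess rainfall: 6.900 − 0.556 = 6.344 in; P > Ia so Q > 0
Q: (89007/14030)² ÷ (128007/14030) = 880249561/199548690 in (≈ 4.411 in)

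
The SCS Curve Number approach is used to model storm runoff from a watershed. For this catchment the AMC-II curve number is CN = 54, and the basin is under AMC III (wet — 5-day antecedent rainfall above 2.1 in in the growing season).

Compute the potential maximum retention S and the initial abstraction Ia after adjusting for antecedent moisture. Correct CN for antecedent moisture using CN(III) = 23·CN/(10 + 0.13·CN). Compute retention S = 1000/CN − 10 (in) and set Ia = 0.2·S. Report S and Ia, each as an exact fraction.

CN(III) from CN(II)=54: (23·54)/(10 + 0.13·54) = 2700/37 ≈ 72.973
S = 1000/(2700/37) − 10 = 100/27 in ≈ 3.704 in
Initial abstraction Ia = S/5 = (100/27)/5 = 20/27 ≈ 0.741 in

S = 100/27 in ≈ 3.704 in; Ia = 20/27 in ≈ 0.741 in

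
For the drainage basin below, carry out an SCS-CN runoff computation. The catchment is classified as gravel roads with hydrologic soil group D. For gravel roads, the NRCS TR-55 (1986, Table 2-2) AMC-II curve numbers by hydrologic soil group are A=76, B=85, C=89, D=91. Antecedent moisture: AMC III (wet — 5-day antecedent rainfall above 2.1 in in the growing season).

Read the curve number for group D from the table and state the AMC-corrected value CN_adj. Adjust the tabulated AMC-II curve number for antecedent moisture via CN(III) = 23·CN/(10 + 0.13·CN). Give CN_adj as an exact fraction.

NRCS table: gravel roads, soil group D → CN(II) = 91
Adjust CN=91 to AMC III: 23·91/(10 + 0.13·91) → 2093 ÷ (2183/100) = 209300/2183 ≈ 95.877

CN_adj = 209300/2183 ≈ 95.877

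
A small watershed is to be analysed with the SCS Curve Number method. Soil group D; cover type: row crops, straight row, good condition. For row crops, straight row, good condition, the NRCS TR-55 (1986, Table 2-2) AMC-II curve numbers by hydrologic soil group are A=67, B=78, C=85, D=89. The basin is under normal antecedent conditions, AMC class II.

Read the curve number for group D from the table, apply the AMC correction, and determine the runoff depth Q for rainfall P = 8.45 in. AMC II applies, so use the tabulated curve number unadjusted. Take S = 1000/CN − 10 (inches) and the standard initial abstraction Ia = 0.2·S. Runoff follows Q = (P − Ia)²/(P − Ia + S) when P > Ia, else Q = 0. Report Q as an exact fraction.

NRCS table: row crops, straight row, good condition, soil group D → CN(II) = 89
AMC II — tabulated CN = 89 applies directly.
Retention S: 1000/CN − 10 with CN=89.000 → S = 110/89 ≈ 1.236 in
Initial abstraction Ia = S/5 = (110/89)/5 = 22/89 ≈ 0.247 in
Since P=8.450 > Ia=0.247: effective rainfall P−Ia = 14601/1780 in
Q: (14601/1780)² ÷ (16801/1780) = 213189201/29905780 in (≈ 7.129 in)

Q = 213189201/29905780 in ≈ 7.129 in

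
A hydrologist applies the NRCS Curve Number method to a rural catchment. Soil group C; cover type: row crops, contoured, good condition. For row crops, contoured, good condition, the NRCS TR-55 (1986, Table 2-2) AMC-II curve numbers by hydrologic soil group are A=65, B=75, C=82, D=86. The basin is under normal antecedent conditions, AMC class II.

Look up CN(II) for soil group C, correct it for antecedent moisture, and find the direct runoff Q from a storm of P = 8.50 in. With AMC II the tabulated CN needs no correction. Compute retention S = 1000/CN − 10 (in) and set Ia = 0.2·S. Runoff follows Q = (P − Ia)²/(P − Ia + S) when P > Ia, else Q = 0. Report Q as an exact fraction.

NRCS table: row crops, contoured, good condition, soil group C → CN(II) = 82
Average conditions: CN = 82 (no AMC adjustment).
S = 1000/82 − 10 = 90/41 in ≈ 2.195 in
Initial abstraction Ia = S/5 = (90/41)/5 = 18/41 ≈ 0.439 in
Excess rainfall: 8.500 − 0.439 = 8.061 in; P > Ia so Q > 0
Runoff Q = (P−Ia)²/(P−Ia+S) = (8.061)²/(8.061+2.195) = 436921/68962 ≈ 6.336 in

Q = 436921/68962 in ≈ 6.336 in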